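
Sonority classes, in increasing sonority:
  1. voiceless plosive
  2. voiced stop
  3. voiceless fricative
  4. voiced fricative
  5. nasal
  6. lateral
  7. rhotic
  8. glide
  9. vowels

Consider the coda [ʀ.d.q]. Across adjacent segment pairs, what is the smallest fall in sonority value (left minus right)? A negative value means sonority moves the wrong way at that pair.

1

/ʀ/: rhotic = 7.
/d/: voiced stop = 2.
/q/: voiceless plosive = 1.
/ʀ/→/d/: change +5.
/d/→/q/: change +1.
Minimum = 1.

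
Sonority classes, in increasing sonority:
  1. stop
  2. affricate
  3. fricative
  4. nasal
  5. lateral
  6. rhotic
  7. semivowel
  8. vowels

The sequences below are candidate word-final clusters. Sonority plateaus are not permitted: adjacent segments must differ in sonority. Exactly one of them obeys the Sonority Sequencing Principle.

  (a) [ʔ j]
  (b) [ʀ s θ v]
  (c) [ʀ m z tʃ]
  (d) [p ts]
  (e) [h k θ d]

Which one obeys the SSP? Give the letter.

(a) sonority 1-7: ill-formed.
(b) sonority 6-3-3-3: ill-formed.
(c) sonority 6-4-3-2: well-formed.
(d) sonority 1-2: ill-formed.
(e) sonority 3-1-3-1: ill-formed.

c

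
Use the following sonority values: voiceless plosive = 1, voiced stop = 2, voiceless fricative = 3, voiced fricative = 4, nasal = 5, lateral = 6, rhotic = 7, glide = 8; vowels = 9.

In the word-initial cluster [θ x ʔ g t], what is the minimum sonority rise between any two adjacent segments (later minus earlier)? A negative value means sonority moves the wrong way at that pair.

/θ/ — voiceless fricative, sonority 3.
/x/ — voiceless fricative, sonority 3.
/ʔ/ — voiceless plosive, sonority 1.
/g/ — voiced stop, sonority 2.
/t/ — voiceless plosive, sonority 1.
/θ/→/x/: change +0.
/x/→/ʔ/: change -2.
/ʔ/→/g/: change +1.
/g/→/t/: change -1.
Minimum = -2.

-2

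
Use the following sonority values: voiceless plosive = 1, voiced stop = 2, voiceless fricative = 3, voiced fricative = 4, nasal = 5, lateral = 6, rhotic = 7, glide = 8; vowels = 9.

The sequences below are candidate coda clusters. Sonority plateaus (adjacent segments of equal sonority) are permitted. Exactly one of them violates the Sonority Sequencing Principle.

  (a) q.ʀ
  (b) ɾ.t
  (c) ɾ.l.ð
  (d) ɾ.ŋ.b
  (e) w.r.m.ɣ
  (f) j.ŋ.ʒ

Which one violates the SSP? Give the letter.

(a) sonority 1-7: ill-formed.
(b) sonority 7-1: well-formed.
(c) sonority 7-6-4: well-formed.
(d) sonority 7-5-2: well-formed.
(e) sonority 8-7-5-4: well-formed.
(f) sonority 8-5-4: well-formed.

a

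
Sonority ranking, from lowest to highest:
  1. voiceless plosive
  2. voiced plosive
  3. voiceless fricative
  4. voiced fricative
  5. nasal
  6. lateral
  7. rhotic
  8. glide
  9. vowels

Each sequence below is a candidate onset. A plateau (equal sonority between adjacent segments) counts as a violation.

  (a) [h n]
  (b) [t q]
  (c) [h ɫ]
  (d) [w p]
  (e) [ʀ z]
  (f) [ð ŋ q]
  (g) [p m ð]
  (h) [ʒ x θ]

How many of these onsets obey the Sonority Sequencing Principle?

2

(a) [h n]: profile 3-5 — obeys.
(b) [t q]: profile 1-1 — violates.
(c) [h ɫ]: profile 3-6 — obeys.
(d) [w p]: profile 8-1 — violates.
(e) [ʀ z]: profile 7-4 — violates.
(f) [ð ŋ q]: profile 4-5-1 — violates.
(g) [p m ð]: profile 1-5-4 — violates.
(h) [ʒ x θ]: profile 4-3-3 — violates.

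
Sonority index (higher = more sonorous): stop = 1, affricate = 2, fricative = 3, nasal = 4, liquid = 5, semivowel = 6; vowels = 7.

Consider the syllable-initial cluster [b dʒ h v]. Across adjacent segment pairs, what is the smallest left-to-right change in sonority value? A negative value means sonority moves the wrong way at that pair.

0

/b/: stop = 1.
/dʒ/: affricate = 2.
/h/: fricative = 3.
/v/: fricative = 3.
/b/→/dʒ/: change +1.
/dʒ/→/h/: change +1.
/h/→/v/: change +0.
Minimum = 0.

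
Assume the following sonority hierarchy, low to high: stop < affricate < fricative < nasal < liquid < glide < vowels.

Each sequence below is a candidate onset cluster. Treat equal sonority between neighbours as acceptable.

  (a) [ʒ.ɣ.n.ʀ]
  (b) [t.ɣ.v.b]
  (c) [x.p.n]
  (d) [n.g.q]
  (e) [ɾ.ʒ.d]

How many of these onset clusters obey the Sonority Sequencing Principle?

(a) [ʒ.ɣ.n.ʀ]: profile 3-3-4-5 — obeys.
(b) [t.ɣ.v.b]: profile 1-3-3-1 — violates.
(c) [x.p.n]: profile 3-1-4 — violates.
(d) [n.g.q]: profile 4-1-1 — violates.
(e) [ɾ.ʒ.d]: profile 5-3-1 — violates.

1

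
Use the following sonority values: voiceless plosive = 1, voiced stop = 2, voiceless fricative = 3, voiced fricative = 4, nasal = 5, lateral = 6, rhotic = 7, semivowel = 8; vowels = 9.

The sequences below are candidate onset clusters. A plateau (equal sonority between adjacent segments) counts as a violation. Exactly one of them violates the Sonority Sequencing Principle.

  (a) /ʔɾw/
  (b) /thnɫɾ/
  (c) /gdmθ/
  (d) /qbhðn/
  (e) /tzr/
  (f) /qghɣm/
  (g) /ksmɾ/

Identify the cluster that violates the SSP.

(a) /ʔɾw/: profile 1-7-8 — obeys.
(b) /thnɫɾ/: profile 1-3-5-6-7 — obeys.
(c) /gdmθ/: profile 2-2-5-3 — violates.
(d) /qbhðn/: profile 1-2-3-4-5 — obeys.
(e) /tzr/: profile 1-4-7 — obeys.
(f) /qghɣm/: profile 1-2-3-4-5 — obeys.
(g) /ksmɾ/: profile 1-3-5-7 — obeys.

c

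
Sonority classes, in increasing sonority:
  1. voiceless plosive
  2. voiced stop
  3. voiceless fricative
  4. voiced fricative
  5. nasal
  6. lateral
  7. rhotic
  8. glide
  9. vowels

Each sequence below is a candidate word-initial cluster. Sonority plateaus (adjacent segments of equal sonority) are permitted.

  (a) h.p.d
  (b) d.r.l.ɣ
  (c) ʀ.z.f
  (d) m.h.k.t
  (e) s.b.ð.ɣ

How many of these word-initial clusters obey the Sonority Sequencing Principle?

0

(a) h.p.d: profile 3-1-2 — violates.
(b) d.r.l.ɣ: profile 2-7-6-4 — violates.
(c) ʀ.z.f: profile 7-4-3 — violates.
(d) m.h.k.t: profile 5-3-1-1 — violates.
(e) s.b.ð.ɣ: profile 3-2-4-4 — violates.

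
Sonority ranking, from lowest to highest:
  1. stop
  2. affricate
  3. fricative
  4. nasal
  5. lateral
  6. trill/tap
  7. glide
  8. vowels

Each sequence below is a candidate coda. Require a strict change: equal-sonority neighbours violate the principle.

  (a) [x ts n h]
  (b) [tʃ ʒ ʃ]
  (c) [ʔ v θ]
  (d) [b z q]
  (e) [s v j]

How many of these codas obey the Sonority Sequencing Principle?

(a) sonority 3-2-4-3: ill-formed.
(b) sonority 2-3-3: ill-formed.
(c) sonority 1-3-3: ill-formed.
(d) sonority 1-3-1: ill-formed.
(e) sonority 3-3-7: ill-formed.

0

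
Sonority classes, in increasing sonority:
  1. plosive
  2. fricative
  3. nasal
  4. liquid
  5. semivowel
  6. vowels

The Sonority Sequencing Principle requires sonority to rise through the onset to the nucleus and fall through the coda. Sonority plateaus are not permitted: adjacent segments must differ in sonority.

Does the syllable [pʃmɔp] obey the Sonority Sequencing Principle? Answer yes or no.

Onset: /p/ is a plosive (sonority 1), /ʃ/ is a fricative (sonority 2), /m/ is a nasal (sonority 3); then the nucleus /ɔ/ (sonority 6).
Onset profile 1-2-3-6 — rises to the nucleus.
Coda: /p/ is a plosive (sonority 1).
Coda profile 6-1 — falls from the nucleus.

yes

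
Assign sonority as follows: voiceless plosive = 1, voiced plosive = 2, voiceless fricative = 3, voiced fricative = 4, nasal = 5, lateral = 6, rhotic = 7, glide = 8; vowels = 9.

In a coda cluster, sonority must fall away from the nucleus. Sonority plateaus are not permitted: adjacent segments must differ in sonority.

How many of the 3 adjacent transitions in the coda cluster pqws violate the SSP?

/p/ — voiceless plosive, sonority 1.
/q/ — voiceless plosive, sonority 1.
/w/ — glide, sonority 8.
/s/ — voiceless fricative, sonority 3.
/p/→/q/: 1→1 (plateau) — violation.
/q/→/w/: 1→8 (does not fall) — violation.
/w/→/s/: 8→3 (falls) — ok.

2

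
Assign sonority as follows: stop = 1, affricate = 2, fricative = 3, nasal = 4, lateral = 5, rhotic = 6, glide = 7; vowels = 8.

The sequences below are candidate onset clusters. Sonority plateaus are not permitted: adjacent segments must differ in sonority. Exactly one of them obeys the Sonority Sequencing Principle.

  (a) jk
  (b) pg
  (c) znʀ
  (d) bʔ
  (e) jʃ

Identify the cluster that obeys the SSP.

(a) jk: profile 7-1 — violates.
(b) pg: profile 1-1 — violates.
(c) znʀ: profile 3-4-6 — obeys.
(d) bʔ: profile 1-1 — violates.
(e) jʃ: profile 7-3 — violates.

c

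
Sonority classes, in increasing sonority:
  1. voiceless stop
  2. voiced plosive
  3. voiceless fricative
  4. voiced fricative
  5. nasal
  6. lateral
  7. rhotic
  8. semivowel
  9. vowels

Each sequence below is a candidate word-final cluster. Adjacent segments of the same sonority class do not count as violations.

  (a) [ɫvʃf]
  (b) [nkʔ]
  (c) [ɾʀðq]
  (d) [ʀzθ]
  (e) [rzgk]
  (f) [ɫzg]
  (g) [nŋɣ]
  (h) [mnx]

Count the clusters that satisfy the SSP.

(a) sonority 6-4-3-3: well-formed.
(b) sonority 5-1-1: well-formed.
(c) sonority 7-7-4-1: well-formed.
(d) sonority 7-4-3: well-formed.
(e) sonority 7-4-2-1: well-formed.
(f) sonority 6-4-2: well-formed.
(g) sonority 5-5-4: well-formed.
(h) sonority 5-5-3: well-formed.

8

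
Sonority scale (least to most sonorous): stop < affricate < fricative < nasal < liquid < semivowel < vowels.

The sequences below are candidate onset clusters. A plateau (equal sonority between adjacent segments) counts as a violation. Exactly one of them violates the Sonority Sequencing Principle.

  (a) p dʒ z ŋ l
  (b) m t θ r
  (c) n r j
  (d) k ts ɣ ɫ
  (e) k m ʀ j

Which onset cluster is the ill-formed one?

b

(a) 1-2-3-4-5 → obeys
(b) 4-1-3-5 → violates
(c) 4-5-6 → obeys
(d) 1-2-3-5 → obeys
(e) 1-4-5-6 → obeys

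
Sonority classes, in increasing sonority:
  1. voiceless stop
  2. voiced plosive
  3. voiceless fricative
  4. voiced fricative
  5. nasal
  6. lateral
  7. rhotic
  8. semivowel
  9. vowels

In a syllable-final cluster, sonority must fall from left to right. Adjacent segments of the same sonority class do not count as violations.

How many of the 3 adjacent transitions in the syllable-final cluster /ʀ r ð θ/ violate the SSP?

/ʀ/ is a rhotic (sonority 7).
/r/ is a rhotic (sonority 7).
/ð/ is a voiced fricative (sonority 4).
/θ/ is a voiceless fricative (sonority 3).
/ʀ/→/r/: 7→7 (plateau, allowed) — ok.
/r/→/ð/: 7→4 (falls) — ok.
/ð/→/θ/: 4→3 (falls) — ok.

0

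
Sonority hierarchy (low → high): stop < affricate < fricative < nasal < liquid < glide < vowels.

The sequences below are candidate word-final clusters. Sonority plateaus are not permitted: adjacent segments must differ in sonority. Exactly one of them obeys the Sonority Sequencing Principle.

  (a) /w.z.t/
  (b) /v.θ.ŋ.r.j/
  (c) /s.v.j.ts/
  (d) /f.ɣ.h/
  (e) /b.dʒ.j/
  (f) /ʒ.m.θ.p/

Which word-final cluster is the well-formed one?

(a) 6-3-1 → obeys
(b) 3-3-4-5-6 → violates
(c) 3-3-6-2 → violates
(d) 3-3-3 → violates
(e) 1-2-6 → violates
(f) 3-4-3-1 → violates

a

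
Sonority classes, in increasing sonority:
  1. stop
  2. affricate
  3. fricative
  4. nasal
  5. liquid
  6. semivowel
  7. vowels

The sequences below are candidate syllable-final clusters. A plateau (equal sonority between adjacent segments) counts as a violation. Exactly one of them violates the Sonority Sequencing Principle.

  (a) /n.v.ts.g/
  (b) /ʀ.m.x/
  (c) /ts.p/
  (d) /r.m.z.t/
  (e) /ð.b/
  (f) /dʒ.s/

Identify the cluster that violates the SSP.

f

(a) /n.v.ts.g/: profile 4-3-2-1 — obeys.
(b) /ʀ.m.x/: profile 5-4-3 — obeys.
(c) /ts.p/: profile 2-1 — obeys.
(d) /r.m.z.t/: profile 5-4-3-1 — obeys.
(e) /ð.b/: profile 3-1 — obeys.
(f) /dʒ.s/: profile 2-3 — violates.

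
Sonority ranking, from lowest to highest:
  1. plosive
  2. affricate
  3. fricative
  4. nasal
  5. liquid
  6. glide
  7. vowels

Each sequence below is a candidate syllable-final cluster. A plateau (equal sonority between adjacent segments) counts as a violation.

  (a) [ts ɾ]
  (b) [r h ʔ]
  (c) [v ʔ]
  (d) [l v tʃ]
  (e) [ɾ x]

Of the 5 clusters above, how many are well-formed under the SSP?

4

(a) [ts ɾ]: profile 2-5 — violates.
(b) [r h ʔ]: profile 5-3-1 — obeys.
(c) [v ʔ]: profile 3-1 — obeys.
(d) [l v tʃ]: profile 5-3-2 — obeys.
(e) [ɾ x]: profile 5-3 — obeys.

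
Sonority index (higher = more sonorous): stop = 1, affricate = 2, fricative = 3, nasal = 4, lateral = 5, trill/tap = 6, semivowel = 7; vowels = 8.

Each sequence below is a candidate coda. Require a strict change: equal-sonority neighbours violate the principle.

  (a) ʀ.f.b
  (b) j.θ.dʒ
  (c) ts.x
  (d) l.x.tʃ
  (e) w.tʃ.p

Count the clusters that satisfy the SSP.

(a) sonority 6-3-1: well-formed.
(b) sonority 7-3-2: well-formed.
(c) sonority 2-3: ill-formed.
(d) sonority 5-3-2: well-formed.
(e) sonority 7-2-1: well-formed.

4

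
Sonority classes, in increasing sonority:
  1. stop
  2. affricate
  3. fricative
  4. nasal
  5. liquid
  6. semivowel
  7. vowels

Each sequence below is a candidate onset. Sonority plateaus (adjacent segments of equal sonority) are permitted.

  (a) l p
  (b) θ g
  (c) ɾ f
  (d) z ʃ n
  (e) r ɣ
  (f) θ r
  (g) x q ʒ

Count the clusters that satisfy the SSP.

(a) l p: profile 5-1 — violates.
(b) θ g: profile 3-1 — violates.
(c) ɾ f: profile 5-3 — violates.
(d) z ʃ n: profile 3-3-4 — obeys.
(e) r ɣ: profile 5-3 — violates.
(f) θ r: profile 3-5 — obeys.
(g) x q ʒ: profile 3-1-3 — violates.

2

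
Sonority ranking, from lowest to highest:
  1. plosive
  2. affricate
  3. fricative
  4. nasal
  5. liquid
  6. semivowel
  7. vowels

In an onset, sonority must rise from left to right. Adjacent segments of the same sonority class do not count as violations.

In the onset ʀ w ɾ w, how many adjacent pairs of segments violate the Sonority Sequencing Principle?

/ʀ/ — liquid, sonority 5.
/w/ — semivowel, sonority 6.
/ɾ/ — liquid, sonority 5.
/w/ — semivowel, sonority 6.
/ʀ/→/w/: 5→6 (rises) — ok.
/w/→/ɾ/: 6→5 (does not rise) — violation.
/ɾ/→/w/: 5→6 (rises) — ok.

1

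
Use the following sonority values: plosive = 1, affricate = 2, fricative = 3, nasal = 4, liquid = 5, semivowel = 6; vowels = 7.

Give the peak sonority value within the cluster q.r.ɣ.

/q/ — plosive, sonority 1.
/r/ — liquid, sonority 5.
/ɣ/ — fricative, sonority 3.
The maximum is 5.

5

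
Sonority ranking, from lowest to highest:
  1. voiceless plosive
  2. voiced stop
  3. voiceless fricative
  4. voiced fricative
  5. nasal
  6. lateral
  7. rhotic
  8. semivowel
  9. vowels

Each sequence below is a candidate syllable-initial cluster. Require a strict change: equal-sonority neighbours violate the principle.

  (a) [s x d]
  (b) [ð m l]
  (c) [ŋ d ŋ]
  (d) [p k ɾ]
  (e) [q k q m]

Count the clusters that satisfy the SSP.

1

(a) 3-3-2 → violates
(b) 4-5-6 → obeys
(c) 5-2-5 → violates
(d) 1-1-7 → violates
(e) 1-1-1-5 → violates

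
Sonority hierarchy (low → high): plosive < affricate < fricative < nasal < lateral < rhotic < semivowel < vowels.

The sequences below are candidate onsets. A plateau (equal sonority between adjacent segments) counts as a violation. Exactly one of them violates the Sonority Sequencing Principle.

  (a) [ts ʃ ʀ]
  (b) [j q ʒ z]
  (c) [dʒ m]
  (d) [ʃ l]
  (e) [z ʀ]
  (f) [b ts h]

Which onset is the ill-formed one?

(a) sonority 2-3-6: well-formed.
(b) sonority 7-1-3-3: ill-formed.
(c) sonority 2-4: well-formed.
(d) sonority 3-5: well-formed.
(e) sonority 3-6: well-formed.
(f) sonority 1-2-3: well-formed.

b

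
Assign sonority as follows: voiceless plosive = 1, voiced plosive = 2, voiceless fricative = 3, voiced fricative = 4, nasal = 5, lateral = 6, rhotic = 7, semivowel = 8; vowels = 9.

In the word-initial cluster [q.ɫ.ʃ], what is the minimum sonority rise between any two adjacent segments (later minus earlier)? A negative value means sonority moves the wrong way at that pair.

/q/ — voiceless plosive, sonority 1.
/ɫ/ — lateral, sonority 6.
/ʃ/ — voiceless fricative, sonority 3.
/q/→/ɫ/: change +5.
/ɫ/→/ʃ/: change -3.
Minimum = -3.

-3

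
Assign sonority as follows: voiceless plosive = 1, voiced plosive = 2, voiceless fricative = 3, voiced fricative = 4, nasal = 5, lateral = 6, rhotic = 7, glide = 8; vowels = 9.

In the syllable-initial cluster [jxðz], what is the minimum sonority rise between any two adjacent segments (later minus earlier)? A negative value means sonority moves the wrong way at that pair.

-5

/j/ — glide, sonority 8.
/x/ — voiceless fricative, sonority 3.
/ð/ — voiced fricative, sonority 4.
/z/ — voiced fricative, sonority 4.
/j/→/x/: change -5.
/x/→/ð/: change +1.
/ð/→/z/: change +0.
Minimum = -5.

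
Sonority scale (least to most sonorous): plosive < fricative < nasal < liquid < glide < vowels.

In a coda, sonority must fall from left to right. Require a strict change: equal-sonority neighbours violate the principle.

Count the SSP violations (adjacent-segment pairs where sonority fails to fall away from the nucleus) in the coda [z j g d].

/z/ — fricative, sonority 2.
/j/ — glide, sonority 5.
/g/ — plosive, sonority 1.
/d/ — plosive, sonority 1.
/z/→/j/: 2→5 (does not fall) — violation.
/j/→/g/: 5→1 (falls) — ok.
/g/→/d/: 1→1 (plateau) — violation.

2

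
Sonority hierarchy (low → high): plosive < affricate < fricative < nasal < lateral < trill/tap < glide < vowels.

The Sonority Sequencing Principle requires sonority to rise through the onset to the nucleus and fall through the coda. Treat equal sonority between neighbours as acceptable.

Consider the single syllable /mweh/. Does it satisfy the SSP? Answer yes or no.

yes

Onset: /m/ is a nasal (sonority 4), /w/ is a glide (sonority 7); then the nucleus /e/ (sonority 8).
Onset profile 4-7-8 — rises to the nucleus.
Coda: /h/ is a fricative (sonority 3).
Coda profile 8-3 — falls from the nucleus.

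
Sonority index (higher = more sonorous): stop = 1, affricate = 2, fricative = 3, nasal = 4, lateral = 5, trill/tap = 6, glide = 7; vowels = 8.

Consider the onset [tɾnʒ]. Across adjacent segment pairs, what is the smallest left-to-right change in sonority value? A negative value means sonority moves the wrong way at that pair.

-2

/t/ is a stop (sonority 1).
/ɾ/ is a trill/tap (sonority 6).
/n/ is a nasal (sonority 4).
/ʒ/ is a fricative (sonority 3).
/t/→/ɾ/: change +5.
/ɾ/→/n/: change -2.
/n/→/ʒ/: change -1.
Minimum = -2.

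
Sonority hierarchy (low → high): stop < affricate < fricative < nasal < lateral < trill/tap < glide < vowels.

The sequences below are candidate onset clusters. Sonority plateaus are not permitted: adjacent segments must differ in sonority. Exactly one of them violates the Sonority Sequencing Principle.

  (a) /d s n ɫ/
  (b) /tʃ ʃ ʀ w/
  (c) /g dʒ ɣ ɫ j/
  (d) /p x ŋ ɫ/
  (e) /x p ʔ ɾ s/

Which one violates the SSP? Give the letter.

(a) 1-3-4-5 → obeys
(b) 2-3-6-7 → obeys
(c) 1-2-3-5-7 → obeys
(d) 1-3-4-5 → obeys
(e) 3-1-1-6-3 → violates

e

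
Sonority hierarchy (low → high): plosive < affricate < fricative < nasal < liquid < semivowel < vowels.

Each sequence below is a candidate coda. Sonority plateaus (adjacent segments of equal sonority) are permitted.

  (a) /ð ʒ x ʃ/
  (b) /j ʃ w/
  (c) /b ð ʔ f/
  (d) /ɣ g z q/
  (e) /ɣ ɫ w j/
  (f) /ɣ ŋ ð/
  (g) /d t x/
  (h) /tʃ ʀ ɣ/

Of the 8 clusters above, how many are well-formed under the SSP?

(a) /ð ʒ x ʃ/: profile 3-3-3-3 — obeys.
(b) /j ʃ w/: profile 6-3-6 — violates.
(c) /b ð ʔ f/: profile 1-3-1-3 — violates.
(d) /ɣ g z q/: profile 3-1-3-1 — violates.
(e) /ɣ ɫ w j/: profile 3-5-6-6 — violates.
(f) /ɣ ŋ ð/: profile 3-4-3 — violates.
(g) /d t x/: profile 1-1-3 — violates.
(h) /tʃ ʀ ɣ/: profile 2-5-3 — violates.

1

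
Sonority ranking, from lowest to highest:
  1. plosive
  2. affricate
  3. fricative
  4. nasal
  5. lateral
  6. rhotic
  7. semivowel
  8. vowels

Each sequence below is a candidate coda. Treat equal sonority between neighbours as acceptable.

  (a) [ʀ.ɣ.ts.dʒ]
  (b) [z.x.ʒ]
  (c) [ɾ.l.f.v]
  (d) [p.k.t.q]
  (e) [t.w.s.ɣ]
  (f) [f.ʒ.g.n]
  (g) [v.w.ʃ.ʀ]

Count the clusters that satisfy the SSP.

4

(a) [ʀ.ɣ.ts.dʒ]: profile 6-3-2-2 — obeys.
(b) [z.x.ʒ]: profile 3-3-3 — obeys.
(c) [ɾ.l.f.v]: profile 6-5-3-3 — obeys.
(d) [p.k.t.q]: profile 1-1-1-1 — obeys.
(e) [t.w.s.ɣ]: profile 1-7-3-3 — violates.
(f) [f.ʒ.g.n]: profile 3-3-1-4 — violates.
(g) [v.w.ʃ.ʀ]: profile 3-7-3-6 — violates.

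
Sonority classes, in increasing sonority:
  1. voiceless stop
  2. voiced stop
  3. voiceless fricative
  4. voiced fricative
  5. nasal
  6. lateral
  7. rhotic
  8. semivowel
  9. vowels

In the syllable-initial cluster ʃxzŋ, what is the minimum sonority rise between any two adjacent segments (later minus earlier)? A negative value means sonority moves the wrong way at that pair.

0

/ʃ/ — voiceless fricative, sonority 3.
/x/ — voiceless fricative, sonority 3.
/z/ — voiced fricative, sonority 4.
/ŋ/ — nasal, sonority 5.
/ʃ/→/x/: change +0.
/x/→/z/: change +1.
/z/→/ŋ/: change +1.
Minimum = 0.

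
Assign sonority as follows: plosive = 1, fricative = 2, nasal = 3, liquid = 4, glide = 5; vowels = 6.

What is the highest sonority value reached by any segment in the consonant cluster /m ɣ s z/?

/m/: nasal = 3.
/ɣ/: fricative = 2.
/s/: fricative = 2.
/z/: fricative = 2.
The maximum is 3.

3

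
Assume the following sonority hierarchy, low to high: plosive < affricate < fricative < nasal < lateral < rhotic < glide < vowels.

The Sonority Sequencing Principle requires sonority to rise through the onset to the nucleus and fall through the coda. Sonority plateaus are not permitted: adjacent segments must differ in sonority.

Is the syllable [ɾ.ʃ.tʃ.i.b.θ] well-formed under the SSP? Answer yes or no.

Onset: /ɾ/ is a rhotic (sonority 6), /ʃ/ is a fricative (sonority 3), /tʃ/ is an affricate (sonority 2); then the nucleus /i/ (sonority 8).
Onset profile 6-3-2-8 — does not strictly rise throughout.
Coda: /b/ is a plosive (sonority 1), /θ/ is a fricative (sonority 3).
Coda profile 8-1-3 — does not strictly fall throughout.

no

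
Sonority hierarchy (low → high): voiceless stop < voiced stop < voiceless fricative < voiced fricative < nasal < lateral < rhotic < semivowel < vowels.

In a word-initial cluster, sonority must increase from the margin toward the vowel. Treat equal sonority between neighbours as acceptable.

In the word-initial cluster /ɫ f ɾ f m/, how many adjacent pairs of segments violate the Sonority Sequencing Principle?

/ɫ/ — lateral, sonority 6.
/f/ — voiceless fricative, sonority 3.
/ɾ/ — rhotic, sonority 7.
/f/ — voiceless fricative, sonority 3.
/m/ — nasal, sonority 5.
/ɫ/→/f/: 6→3 (does not rise) — violation.
/f/→/ɾ/: 3→7 (rises) — ok.
/ɾ/→/f/: 7→3 (does not rise) — violation.
/f/→/m/: 3→5 (rises) — ok.

2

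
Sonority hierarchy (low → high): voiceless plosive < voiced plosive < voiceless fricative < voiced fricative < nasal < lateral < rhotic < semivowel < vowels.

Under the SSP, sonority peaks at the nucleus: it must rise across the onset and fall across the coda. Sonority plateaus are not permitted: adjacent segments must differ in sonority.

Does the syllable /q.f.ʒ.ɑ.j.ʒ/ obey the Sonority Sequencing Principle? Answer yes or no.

Onset: /q/ is a voiceless plosive (sonority 1), /f/ is a voiceless fricative (sonority 3), /ʒ/ is a voiced fricative (sonority 4); then the nucleus /ɑ/ (sonority 9).
Onset profile 1-3-4-9 — rises to the nucleus.
Coda: /j/ is a semivowel (sonority 8), /ʒ/ is a voiced fricative (sonority 4).
Coda profile 9-8-4 — falls from the nucleus.

yes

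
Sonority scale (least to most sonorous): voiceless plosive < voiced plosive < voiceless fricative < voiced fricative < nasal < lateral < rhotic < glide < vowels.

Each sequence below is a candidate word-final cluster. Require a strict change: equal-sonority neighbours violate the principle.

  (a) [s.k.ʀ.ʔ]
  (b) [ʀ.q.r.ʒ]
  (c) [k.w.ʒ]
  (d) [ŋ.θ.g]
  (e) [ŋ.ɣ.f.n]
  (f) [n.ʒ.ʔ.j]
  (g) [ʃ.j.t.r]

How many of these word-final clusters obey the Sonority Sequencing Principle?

(a) 3-1-7-1 → violates
(b) 7-1-7-4 → violates
(c) 1-8-4 → violates
(d) 5-3-2 → obeys
(e) 5-4-3-5 → violates
(f) 5-4-1-8 → violates
(g) 3-8-1-7 → violates

1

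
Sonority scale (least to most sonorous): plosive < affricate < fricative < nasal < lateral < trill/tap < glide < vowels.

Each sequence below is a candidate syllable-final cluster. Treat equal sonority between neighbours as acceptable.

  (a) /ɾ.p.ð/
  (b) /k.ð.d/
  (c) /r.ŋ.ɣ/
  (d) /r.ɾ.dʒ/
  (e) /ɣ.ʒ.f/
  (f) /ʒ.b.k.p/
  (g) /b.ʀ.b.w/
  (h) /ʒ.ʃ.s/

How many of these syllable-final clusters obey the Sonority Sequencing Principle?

(a) /ɾ.p.ð/: profile 6-1-3 — violates.
(b) /k.ð.d/: profile 1-3-1 — violates.
(c) /r.ŋ.ɣ/: profile 6-4-3 — obeys.
(d) /r.ɾ.dʒ/: profile 6-6-2 — obeys.
(e) /ɣ.ʒ.f/: profile 3-3-3 — obeys.
(f) /ʒ.b.k.p/: profile 3-1-1-1 — obeys.
(g) /b.ʀ.b.w/: profile 1-6-1-7 — violates.
(h) /ʒ.ʃ.s/: profile 3-3-3 — obeys.

5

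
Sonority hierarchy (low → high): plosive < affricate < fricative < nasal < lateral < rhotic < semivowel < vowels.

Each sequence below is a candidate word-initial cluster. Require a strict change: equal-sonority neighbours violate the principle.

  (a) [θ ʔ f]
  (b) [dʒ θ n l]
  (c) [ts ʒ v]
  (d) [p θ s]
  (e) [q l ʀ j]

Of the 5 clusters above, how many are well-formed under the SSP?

(a) [θ ʔ f]: profile 3-1-3 — violates.
(b) [dʒ θ n l]: profile 2-3-4-5 — obeys.
(c) [ts ʒ v]: profile 2-3-3 — violates.
(d) [p θ s]: profile 1-3-3 — violates.
(e) [q l ʀ j]: profile 1-5-6-7 — obeys.

2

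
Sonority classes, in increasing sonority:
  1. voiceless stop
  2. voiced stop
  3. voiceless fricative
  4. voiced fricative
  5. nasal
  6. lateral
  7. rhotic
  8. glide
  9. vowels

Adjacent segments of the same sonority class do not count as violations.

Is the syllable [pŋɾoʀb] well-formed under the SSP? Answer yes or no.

Onset: /p/ is a voiceless stop (sonority 1), /ŋ/ is a nasal (sonority 5), /ɾ/ is a rhotic (sonority 7); then the nucleus /o/ (sonority 9).
Onset profile 1-5-7-9 — rises to the nucleus.
Coda: /ʀ/ is a rhotic (sonority 7), /b/ is a voiced stop (sonority 2).
Coda profile 9-7-2 — falls from the nucleus.

yes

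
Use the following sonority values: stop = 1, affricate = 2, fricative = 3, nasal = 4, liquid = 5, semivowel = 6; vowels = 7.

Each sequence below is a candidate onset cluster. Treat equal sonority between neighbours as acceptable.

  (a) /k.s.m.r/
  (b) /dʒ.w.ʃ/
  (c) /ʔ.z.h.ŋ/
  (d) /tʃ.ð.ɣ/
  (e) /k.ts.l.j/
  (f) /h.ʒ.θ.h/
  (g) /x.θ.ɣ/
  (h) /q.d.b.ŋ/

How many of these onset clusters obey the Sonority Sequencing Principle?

7

(a) /k.s.m.r/: profile 1-3-4-5 — obeys.
(b) /dʒ.w.ʃ/: profile 2-6-3 — violates.
(c) /ʔ.z.h.ŋ/: profile 1-3-3-4 — obeys.
(d) /tʃ.ð.ɣ/: profile 2-3-3 — obeys.
(e) /k.ts.l.j/: profile 1-2-5-6 — obeys.
(f) /h.ʒ.θ.h/: profile 3-3-3-3 — obeys.
(g) /x.θ.ɣ/: profile 3-3-3 — obeys.
(h) /q.d.b.ŋ/: profile 1-1-1-4 — obeys.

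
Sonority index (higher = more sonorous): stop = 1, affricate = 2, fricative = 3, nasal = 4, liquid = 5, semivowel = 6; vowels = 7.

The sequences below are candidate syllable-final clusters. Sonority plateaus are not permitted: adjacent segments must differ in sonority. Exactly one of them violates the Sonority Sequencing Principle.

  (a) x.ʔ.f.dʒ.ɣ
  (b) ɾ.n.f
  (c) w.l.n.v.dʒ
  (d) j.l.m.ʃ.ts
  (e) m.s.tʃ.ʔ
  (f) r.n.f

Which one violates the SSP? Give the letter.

a

(a) sonority 3-1-3-2-3: ill-formed.
(b) sonority 5-4-3: well-formed.
(c) sonority 6-5-4-3-2: well-formed.
(d) sonority 6-5-4-3-2: well-formed.
(e) sonority 4-3-2-1: well-formed.
(f) sonority 5-4-3: well-formed.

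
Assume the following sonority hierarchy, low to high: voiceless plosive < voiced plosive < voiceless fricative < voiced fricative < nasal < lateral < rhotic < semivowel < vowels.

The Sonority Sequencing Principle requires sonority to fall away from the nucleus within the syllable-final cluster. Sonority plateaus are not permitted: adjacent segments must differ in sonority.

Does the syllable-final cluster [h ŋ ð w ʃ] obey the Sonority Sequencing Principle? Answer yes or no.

no

/h/ — voiceless fricative, sonority 3.
/ŋ/ — nasal, sonority 5.
/ð/ — voiced fricative, sonority 4.
/w/ — semivowel, sonority 8.
/ʃ/ — voiceless fricative, sonority 3.
The profile is 3-5-4-8-3. Between /h/ (3) and /ŋ/ (5) sonority does not fall, so the cluster violates the SSP.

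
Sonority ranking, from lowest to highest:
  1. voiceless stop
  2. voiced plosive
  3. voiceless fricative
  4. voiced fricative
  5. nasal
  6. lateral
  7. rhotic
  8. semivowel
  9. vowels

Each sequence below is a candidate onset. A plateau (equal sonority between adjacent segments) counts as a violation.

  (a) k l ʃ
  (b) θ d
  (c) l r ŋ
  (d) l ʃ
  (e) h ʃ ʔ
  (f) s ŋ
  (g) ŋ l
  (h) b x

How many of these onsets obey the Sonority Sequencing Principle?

3

(a) 1-6-3 → violates
(b) 3-2 → violates
(c) 6-7-5 → violates
(d) 6-3 → violates
(e) 3-3-1 → violates
(f) 3-5 → obeys
(g) 5-6 → obeys
(h) 2-3 → obeys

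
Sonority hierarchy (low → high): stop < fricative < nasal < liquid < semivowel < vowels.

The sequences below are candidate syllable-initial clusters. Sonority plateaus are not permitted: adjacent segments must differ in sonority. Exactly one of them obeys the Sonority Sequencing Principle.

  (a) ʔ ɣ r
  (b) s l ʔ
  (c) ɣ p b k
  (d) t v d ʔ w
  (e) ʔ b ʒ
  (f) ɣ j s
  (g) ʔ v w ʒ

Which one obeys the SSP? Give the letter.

(a) ʔ ɣ r: profile 1-2-4 — obeys.
(b) s l ʔ: profile 2-4-1 — violates.
(c) ɣ p b k: profile 2-1-1-1 — violates.
(d) t v d ʔ w: profile 1-2-1-1-5 — violates.
(e) ʔ b ʒ: profile 1-1-2 — violates.
(f) ɣ j s: profile 2-5-2 — violates.
(g) ʔ v w ʒ: profile 1-2-5-2 — violates.

a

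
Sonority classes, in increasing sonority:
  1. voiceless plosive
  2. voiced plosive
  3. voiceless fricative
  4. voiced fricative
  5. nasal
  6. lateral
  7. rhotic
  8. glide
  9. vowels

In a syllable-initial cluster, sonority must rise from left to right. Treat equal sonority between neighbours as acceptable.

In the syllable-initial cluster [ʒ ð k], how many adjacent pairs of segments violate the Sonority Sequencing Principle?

1

/ʒ/ is a voiced fricative (sonority 4).
/ð/ is a voiced fricative (sonority 4).
/k/ is a voiceless plosive (sonority 1).
/ʒ/→/ð/: 4→4 (plateau, allowed) — ok.
/ð/→/k/: 4→1 (does not rise) — violation.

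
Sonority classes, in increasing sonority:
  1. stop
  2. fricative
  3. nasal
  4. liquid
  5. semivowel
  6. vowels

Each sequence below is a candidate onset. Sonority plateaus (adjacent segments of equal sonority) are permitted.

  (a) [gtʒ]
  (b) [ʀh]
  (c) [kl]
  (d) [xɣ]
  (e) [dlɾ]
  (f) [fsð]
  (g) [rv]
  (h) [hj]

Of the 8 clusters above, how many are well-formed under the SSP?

(a) sonority 1-1-2: well-formed.
(b) sonority 4-2: ill-formed.
(c) sonority 1-4: well-formed.
(d) sonority 2-2: well-formed.
(e) sonority 1-4-4: well-formed.
(f) sonority 2-2-2: well-formed.
(g) sonority 4-2: ill-formed.
(h) sonority 2-5: well-formed.

6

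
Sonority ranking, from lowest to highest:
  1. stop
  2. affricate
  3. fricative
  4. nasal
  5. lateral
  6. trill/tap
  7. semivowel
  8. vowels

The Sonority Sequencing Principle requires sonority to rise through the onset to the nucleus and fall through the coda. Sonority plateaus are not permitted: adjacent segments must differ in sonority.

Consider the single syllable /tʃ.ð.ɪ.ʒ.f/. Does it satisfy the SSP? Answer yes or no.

no

Onset: /tʃ/ is an affricate (sonority 2), /ð/ is a fricative (sonority 3); then the nucleus /ɪ/ (sonority 8).
Onset profile 2-3-8 — rises to the nucleus.
Coda: /ʒ/ is a fricative (sonority 3), /f/ is a fricative (sonority 3).
Coda profile 8-3-3 — does not strictly fall throughout.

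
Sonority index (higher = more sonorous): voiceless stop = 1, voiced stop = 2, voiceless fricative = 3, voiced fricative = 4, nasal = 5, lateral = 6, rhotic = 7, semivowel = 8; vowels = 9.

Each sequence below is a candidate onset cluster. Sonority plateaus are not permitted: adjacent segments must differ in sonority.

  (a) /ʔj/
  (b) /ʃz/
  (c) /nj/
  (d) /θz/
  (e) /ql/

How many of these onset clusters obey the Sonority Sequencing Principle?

5

(a) /ʔj/: profile 1-8 — obeys.
(b) /ʃz/: profile 3-4 — obeys.
(c) /nj/: profile 5-8 — obeys.
(d) /θz/: profile 3-4 — obeys.
(e) /ql/: profile 1-6 — obeys.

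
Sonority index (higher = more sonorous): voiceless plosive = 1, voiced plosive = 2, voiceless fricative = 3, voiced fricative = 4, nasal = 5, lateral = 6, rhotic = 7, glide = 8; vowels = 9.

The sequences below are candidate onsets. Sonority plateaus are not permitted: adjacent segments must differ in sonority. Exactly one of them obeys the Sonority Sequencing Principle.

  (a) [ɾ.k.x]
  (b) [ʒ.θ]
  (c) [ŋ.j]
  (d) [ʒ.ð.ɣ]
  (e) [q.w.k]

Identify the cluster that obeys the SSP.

(a) 7-1-3 → violates
(b) 4-3 → violates
(c) 5-8 → obeys
(d) 4-4-4 → violates
(e) 1-8-1 → violates

c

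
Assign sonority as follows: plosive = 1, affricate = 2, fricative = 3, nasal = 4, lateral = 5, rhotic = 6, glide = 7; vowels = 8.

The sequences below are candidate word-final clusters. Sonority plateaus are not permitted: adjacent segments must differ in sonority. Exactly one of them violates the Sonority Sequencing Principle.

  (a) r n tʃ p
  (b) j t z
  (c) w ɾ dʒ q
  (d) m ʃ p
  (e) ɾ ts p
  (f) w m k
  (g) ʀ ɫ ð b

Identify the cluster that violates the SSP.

b

(a) 6-4-2-1 → obeys
(b) 7-1-3 → violates
(c) 7-6-2-1 → obeys
(d) 4-3-1 → obeys
(e) 6-2-1 → obeys
(f) 7-4-1 → obeys
(g) 6-5-3-1 → obeys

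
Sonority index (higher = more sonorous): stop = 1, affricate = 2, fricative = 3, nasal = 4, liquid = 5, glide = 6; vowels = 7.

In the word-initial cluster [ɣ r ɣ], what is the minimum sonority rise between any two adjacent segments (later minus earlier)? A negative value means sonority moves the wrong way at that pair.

/ɣ/ — fricative, sonority 3.
/r/ — liquid, sonority 5.
/ɣ/ — fricative, sonority 3.
/ɣ/→/r/: change +2.
/r/→/ɣ/: change -2.
Minimum = -2.

-2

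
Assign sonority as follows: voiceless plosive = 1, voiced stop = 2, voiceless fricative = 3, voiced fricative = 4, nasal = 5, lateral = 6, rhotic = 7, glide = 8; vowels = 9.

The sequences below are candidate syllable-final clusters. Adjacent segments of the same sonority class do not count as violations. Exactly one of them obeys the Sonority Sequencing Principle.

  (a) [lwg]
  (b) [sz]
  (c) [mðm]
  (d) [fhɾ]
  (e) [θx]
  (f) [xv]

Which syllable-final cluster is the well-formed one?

(a) [lwg]: profile 6-8-2 — violates.
(b) [sz]: profile 3-4 — violates.
(c) [mðm]: profile 5-4-5 — violates.
(d) [fhɾ]: profile 3-3-7 — violates.
(e) [θx]: profile 3-3 — obeys.
(f) [xv]: profile 3-4 — violates.

e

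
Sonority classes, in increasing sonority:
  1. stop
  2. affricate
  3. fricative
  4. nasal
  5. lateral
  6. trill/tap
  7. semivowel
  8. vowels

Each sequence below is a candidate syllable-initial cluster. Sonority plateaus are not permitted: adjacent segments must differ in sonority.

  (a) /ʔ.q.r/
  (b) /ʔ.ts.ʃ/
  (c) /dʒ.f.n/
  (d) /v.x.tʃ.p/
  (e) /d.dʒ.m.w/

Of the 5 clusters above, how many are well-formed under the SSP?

(a) sonority 1-1-6: ill-formed.
(b) sonority 1-2-3: well-formed.
(c) sonority 2-3-4: well-formed.
(d) sonority 3-3-2-1: ill-formed.
(e) sonority 1-2-4-7: well-formed.

3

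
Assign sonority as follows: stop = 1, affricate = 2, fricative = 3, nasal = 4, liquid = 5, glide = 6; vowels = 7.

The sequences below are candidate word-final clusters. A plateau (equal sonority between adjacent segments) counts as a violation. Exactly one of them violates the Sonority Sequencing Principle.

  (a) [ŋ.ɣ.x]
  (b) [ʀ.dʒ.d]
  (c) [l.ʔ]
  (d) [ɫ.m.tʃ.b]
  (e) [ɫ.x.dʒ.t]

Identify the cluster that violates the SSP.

a

(a) sonority 4-3-3: ill-formed.
(b) sonority 5-2-1: well-formed.
(c) sonority 5-1: well-formed.
(d) sonority 5-4-2-1: well-formed.
(e) sonority 5-3-2-1: well-formed.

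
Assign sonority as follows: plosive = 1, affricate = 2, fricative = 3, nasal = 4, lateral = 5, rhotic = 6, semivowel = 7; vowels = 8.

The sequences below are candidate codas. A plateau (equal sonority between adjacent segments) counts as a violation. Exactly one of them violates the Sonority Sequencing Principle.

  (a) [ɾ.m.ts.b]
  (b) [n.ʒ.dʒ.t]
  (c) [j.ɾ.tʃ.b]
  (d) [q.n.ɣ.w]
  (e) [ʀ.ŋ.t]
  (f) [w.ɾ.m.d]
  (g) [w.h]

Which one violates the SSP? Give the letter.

d

(a) 6-4-2-1 → obeys
(b) 4-3-2-1 → obeys
(c) 7-6-2-1 → obeys
(d) 1-4-3-7 → violates
(e) 6-4-1 → obeys
(f) 7-6-4-1 → obeys
(g) 7-3 → obeys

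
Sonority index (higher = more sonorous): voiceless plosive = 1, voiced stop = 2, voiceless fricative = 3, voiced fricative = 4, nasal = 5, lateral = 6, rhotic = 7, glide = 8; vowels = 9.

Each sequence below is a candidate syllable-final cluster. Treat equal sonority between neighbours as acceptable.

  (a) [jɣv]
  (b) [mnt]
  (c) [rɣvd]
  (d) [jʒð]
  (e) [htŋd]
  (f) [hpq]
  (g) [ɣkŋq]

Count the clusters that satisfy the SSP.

5

(a) sonority 8-4-4: well-formed.
(b) sonority 5-5-1: well-formed.
(c) sonority 7-4-4-2: well-formed.
(d) sonority 8-4-4: well-formed.
(e) sonority 3-1-5-2: ill-formed.
(f) sonority 3-1-1: well-formed.
(g) sonority 4-1-5-1: ill-formed.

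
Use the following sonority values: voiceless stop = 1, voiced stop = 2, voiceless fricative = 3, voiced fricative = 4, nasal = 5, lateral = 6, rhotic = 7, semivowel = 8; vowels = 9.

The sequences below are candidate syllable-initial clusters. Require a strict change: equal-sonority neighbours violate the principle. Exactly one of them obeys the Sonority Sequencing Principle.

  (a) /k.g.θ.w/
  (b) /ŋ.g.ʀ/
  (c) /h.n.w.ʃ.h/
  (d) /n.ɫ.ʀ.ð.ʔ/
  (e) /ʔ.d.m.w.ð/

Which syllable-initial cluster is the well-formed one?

(a) 1-2-3-8 → obeys
(b) 5-2-7 → violates
(c) 3-5-8-3-3 → violates
(d) 5-6-7-4-1 → violates
(e) 1-2-5-8-4 → violates

a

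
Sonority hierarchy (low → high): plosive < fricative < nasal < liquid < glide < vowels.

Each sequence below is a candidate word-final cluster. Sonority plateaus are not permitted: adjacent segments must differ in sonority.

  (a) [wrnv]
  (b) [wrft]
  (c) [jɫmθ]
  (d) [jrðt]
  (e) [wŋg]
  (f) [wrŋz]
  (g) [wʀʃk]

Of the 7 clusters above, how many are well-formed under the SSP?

(a) 5-4-3-2 → obeys
(b) 5-4-2-1 → obeys
(c) 5-4-3-2 → obeys
(d) 5-4-2-1 → obeys
(e) 5-3-1 → obeys
(f) 5-4-3-2 → obeys
(g) 5-4-2-1 → obeys

7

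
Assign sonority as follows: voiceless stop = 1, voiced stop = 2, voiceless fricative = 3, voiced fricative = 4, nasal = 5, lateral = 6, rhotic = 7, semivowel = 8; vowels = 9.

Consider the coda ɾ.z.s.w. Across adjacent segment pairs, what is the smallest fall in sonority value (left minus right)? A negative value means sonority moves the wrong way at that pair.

-5

/ɾ/ — rhotic, sonority 7.
/z/ — voiced fricative, sonority 4.
/s/ — voiceless fricative, sonority 3.
/w/ — semivowel, sonority 8.
/ɾ/→/z/: change +3.
/z/→/s/: change +1.
/s/→/w/: change -5.
Minimum = -5.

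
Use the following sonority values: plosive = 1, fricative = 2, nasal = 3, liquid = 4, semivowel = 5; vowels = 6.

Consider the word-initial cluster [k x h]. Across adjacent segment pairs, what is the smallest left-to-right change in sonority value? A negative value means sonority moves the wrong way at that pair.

0

/k/ — plosive, sonority 1.
/x/ — fricative, sonority 2.
/h/ — fricative, sonority 2.
/k/→/x/: change +1.
/x/→/h/: change +0.
Minimum = 0.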